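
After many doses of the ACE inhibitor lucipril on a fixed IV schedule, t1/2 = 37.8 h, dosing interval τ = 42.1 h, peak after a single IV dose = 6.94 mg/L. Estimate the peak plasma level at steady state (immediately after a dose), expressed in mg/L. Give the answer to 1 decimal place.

12.9 mg/L

k = ln2 / t½ = 0.693147 / 37.8 = 0.01834 h⁻¹
e^(−kτ) = e^(−0.01834 × 42.1) = 0.4620
Accumulation ratio R = 1 / (1 − e^(−kτ)) = 1 / (1 − 0.4620) = 1.859
Steady-state peak = C₀ × R = 6.94 × 1.859 = 12.90 mg/L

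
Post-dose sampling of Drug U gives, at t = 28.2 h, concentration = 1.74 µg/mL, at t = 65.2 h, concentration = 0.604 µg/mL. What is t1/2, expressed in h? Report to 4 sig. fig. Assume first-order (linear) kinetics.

k = ln(C₁/C₂) / (t₂ − t₁) = ln(1.74/0.604) / (65.2 − 28.2)
  = 1.058 / 37.00 = 0.02859 h⁻¹
t½ = ln2 / k = 0.693147 / 0.02859 = 24.24 h

24.24 h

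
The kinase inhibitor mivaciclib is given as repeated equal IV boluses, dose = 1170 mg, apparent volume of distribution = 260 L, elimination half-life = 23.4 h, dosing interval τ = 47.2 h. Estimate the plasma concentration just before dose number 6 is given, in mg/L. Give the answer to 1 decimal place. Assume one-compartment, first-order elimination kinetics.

1.5 mg/L

C₀ per dose = Dose / Vd = 1170 / 260 = 4.500 mg/L
k = ln2 / t½ = 0.693147 / 23.4 = 0.02962 h⁻¹
Fraction remaining after one interval: r = e^(−kτ) = e^(−0.02962 × 47.2) = 0.2471
Before dose 6, 5 doses have been given (aged 1τ, 2τ, 3τ, 4τ, 5τ).
C_trough = C₀ × (r + r² + … + r^5) = C₀ × r(1−r^5)/(1−r)
        = 4.500 × 0.2471 × (1 − 0.0009212) / (1 − 0.2471) = 1.476 mg/L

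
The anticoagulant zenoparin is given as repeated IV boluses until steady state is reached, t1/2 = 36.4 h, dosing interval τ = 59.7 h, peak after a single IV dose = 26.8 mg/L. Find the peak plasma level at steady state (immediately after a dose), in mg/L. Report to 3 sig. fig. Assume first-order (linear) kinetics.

39.5 mg/L

k = ln2 / t½ = 0.693147 / 36.4 = 0.01904 h⁻¹
e^(−kτ) = e^(−0.01904 × 59.7) = 0.3209
Accumulation ratio R = 1 / (1 − e^(−kτ)) = 1 / (1 − 0.3209) = 1.473
Steady-state peak = C₀ × R = 26.8 × 1.473 = 39.48 mg/L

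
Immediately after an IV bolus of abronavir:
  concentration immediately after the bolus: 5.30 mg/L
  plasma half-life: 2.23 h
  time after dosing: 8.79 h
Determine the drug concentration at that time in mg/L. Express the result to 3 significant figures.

k = ln2 / t½ = 0.693147 / 2.23 = 0.3108 h⁻¹
C = C₀ · e^(−k·t) = 5.300 × e^(−0.3108 × 8.79)
  = 5.300 × 0.06509 = 0.3450 mg/L

0.345 mg/L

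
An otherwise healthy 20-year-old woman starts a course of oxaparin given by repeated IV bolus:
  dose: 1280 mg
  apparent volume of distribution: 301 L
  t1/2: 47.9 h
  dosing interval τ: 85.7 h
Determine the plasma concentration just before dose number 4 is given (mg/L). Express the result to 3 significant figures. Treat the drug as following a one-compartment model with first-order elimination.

1.69 mg/L

C₀ per dose = Dose / Vd = 1280 / 301 = 4.252 mg/L
k = ln2 / t½ = 0.693147 / 47.9 = 0.01447 h⁻¹
Fraction remaining after one interval: r = e^(−kτ) = e^(−0.01447 × 85.7) = 0.2894
Before dose 4, 3 doses have been given (aged 1τ, 2τ, 3τ).
C_trough = C₀ × (r + r² + … + r^3) = C₀ × r(1−r^3)/(1−r)
        = 4.252 × 0.2894 × (1 − 0.02424) / (1 − 0.2894) = 1.690 mg/L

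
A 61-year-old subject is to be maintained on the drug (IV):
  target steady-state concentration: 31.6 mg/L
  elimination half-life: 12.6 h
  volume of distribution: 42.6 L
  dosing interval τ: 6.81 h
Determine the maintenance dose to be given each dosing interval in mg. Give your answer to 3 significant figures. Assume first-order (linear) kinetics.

k = ln2 / t½ = 0.693147 / 12.6 = 0.05501 h⁻¹
CL = k × Vd = 0.05501 × 42.6 = 2.343 L/h
At steady state, Dose/τ = Css × CL.
Dose = Css × CL × τ = 31.6 × 2.343 × 6.81 = 504.2 mg

504 mg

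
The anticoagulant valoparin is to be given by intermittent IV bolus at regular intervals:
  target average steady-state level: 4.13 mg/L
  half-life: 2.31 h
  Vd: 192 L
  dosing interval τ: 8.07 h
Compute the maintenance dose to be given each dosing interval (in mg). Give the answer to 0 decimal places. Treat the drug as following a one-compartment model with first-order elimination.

k = ln2 / t½ = 0.693147 / 2.31 = 0.3001 h⁻¹
CL = k × Vd = 0.3001 × 192 = 57.62 L/h
At steady state, Dose/τ = Css × CL.
Dose = Css × CL × τ = 4.13 × 57.62 × 8.07 = 1920 mg

1920 mg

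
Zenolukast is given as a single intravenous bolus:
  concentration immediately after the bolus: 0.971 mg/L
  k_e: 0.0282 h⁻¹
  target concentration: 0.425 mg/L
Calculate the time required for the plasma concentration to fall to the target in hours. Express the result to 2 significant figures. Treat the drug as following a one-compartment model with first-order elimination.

t = ln(C₀ / C) / k = ln(0.9710 / 0.425) / 0.02820
  = ln(2.285) / 0.02820 = 0.8264 / 0.02820 = 29.30 h

29 h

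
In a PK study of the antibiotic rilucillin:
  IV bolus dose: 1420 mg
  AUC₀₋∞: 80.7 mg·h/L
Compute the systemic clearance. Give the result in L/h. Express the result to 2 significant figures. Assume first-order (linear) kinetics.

CL = Dose / AUC = 1420 / 80.7 = 17.60 L/h

18 L/h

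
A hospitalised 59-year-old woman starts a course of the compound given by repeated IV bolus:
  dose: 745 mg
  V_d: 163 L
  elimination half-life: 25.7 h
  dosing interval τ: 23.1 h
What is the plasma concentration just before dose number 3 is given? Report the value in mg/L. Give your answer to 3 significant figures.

C₀ per dose = Dose / Vd = 745 / 163 = 4.571 mg/L
k = ln2 / t½ = 0.693147 / 25.7 = 0.02697 h⁻¹
Fraction remaining after one interval: r = e^(−kτ) = e^(−0.02697 × 23.1) = 0.5363
Before dose 3, 2 doses have been given (aged 1τ, 2τ).
C_trough = C₀ × (r + r²) = 4.571 × (0.5363 + 0.2876) = 3.766 mg/L

3.77 mg/L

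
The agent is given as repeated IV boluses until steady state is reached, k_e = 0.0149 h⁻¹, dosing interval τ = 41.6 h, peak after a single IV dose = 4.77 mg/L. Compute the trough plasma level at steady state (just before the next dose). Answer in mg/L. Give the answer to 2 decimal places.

5.56 mg/L

e^(−kτ) = e^(−0.01490 × 41.6) = 0.5380
Accumulation ratio R = 1 / (1 − e^(−kτ)) = 1 / (1 − 0.5380) = 2.165
Steady-state trough = C₀ × R × e^(−kτ) = 4.77 × 2.165 × 0.5380 = 5.556 mg/L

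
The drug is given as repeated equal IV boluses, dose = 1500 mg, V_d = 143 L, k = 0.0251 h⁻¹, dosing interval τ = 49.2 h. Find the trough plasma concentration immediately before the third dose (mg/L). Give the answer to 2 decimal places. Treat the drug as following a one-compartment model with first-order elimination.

3.94 mg/L

C₀ per dose = Dose / Vd = 1500 / 143 = 10.49 mg/L
Fraction remaining after one interval: r = e^(−kτ) = e^(−0.02510 × 49.2) = 0.2909
Before dose 3, 2 doses have been given (aged 1τ, 2τ).
C_trough = C₀ × (r + r²) = 10.49 × (0.2909 + 0.08462) = 3.939 mg/L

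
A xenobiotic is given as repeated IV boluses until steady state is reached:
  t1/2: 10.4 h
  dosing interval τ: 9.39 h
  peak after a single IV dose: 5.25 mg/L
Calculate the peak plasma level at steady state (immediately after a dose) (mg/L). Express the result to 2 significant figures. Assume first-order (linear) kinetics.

11 mg/L

k = ln2 / t½ = 0.693147 / 10.4 = 0.06665 h⁻¹
e^(−kτ) = e^(−0.06665 × 9.39) = 0.5348
Accumulation ratio R = 1 / (1 − e^(−kτ)) = 1 / (1 − 0.5348) = 2.150
Steady-state peak = C₀ × R = 5.25 × 2.150 = 11.29 mg/L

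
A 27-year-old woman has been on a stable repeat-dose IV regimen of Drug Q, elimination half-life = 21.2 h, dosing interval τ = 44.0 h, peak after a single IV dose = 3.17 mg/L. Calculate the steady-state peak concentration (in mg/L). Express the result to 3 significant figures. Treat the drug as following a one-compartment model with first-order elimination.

4.16 mg/L

k = ln2 / t½ = 0.693147 / 21.2 = 0.03270 h⁻¹
e^(−kτ) = e^(−0.03270 × 44.0) = 0.2372
Accumulation ratio R = 1 / (1 − e^(−kτ)) = 1 / (1 − 0.2372) = 1.311
Steady-state peak = C₀ × R = 3.17 × 1.311 = 4.156 mg/L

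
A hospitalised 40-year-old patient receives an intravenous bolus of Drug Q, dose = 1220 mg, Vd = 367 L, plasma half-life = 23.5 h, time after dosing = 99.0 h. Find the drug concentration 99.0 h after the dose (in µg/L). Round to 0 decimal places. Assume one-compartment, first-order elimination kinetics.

C₀ = Dose / Vd = 1220 / 367 = 3.324 mg/L
k = ln2 / t½ = 0.693147 / 23.5 = 0.02950 h⁻¹
C = C₀ · e^(−k·t) = 3.324 × e^(−0.02950 × 99.0)
  = 3.324 × 0.05391 = 0.1792 mg/L
Convert: 0.1792 mg/L × 1000 = 179.2 µg/L

179 µg/L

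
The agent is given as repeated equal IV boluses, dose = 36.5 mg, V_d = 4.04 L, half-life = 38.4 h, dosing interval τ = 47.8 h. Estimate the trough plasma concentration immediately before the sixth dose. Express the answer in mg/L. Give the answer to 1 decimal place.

6.5 mg/L

C₀ per dose = Dose / Vd = 36.5 / 4.04 = 9.035 mg/L
k = ln2 / t½ = 0.693147 / 38.4 = 0.01805 h⁻¹
Fraction remaining after one interval: r = e^(−kτ) = e^(−0.01805 × 47.8) = 0.4220
Before dose 6, 5 doses have been given (aged 1τ, 2τ, 3τ, 4τ, 5τ).
C_trough = C₀ × (r + r² + … + r^5) = C₀ × r(1−r^5)/(1−r)
        = 9.035 × 0.4220 × (1 − 0.01338) / (1 − 0.4220) = 6.508 mg/L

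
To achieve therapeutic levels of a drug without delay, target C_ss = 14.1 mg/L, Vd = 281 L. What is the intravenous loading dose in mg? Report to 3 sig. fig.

LD = Css × Vd = 14.1 × 281 = 3962 mg

3960 mg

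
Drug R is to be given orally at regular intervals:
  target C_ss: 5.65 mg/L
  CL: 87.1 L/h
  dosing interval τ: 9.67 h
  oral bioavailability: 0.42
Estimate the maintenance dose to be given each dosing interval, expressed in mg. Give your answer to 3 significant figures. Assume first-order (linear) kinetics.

11300 mg

At steady state, F × (Dose/τ) = Css × CL.
Dose = Css × CL × τ / F = 5.65 × 87.10 × 9.67 / 0.42 = 11330 mg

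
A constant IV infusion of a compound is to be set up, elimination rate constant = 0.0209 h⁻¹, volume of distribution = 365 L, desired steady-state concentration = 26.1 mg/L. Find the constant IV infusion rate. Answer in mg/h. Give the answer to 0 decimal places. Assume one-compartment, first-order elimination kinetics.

CL = k × Vd = 0.02090 × 365 = 7.629 L/h
At steady state, infusion rate R₀ = Css × CL = 26.1 × 7.629 = 199.1 mg/h

199 mg/h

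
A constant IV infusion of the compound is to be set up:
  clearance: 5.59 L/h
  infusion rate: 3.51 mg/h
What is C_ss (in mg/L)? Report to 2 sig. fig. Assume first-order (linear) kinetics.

0.63 mg/L

At steady state Css = R₀ / CL = 3.51 / 5.590 = 0.6279 mg/L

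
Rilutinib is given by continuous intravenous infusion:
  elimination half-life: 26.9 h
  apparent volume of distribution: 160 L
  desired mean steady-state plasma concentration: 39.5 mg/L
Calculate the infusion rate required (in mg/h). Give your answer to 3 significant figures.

163 mg/h

k = ln2 / t½ = 0.693147 / 26.9 = 0.02577 h⁻¹
CL = k × Vd = 0.02577 × 160 = 4.123 L/h
At steady state, infusion rate R₀ = Css × CL = 39.5 × 4.123 = 162.9 mg/h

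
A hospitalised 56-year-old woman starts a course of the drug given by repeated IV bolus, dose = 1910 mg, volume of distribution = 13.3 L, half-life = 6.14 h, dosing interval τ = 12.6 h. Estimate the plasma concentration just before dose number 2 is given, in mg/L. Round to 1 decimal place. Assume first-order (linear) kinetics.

34.6 mg/L

C₀ per dose = Dose / Vd = 1910 / 13.3 = 143.6 mg/L
k = ln2 / t½ = 0.693147 / 6.14 = 0.1129 h⁻¹
Fraction remaining after one interval: r = e^(−kτ) = e^(−0.1129 × 12.6) = 0.2411
Before dose 2, 1 dose has been given (aged 1τ).
C_trough = C₀ × r = 143.6 × 0.2411 = 34.62 mg/L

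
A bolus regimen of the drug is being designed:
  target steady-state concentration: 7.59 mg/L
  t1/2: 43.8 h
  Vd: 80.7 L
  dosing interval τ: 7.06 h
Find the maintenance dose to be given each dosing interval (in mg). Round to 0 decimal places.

k = ln2 / t½ = 0.693147 / 43.8 = 0.01583 h⁻¹
CL = k × Vd = 0.01583 × 80.7 = 1.277 L/h
At steady state, Dose/τ = Css × CL.
Dose = Css × CL × τ = 7.59 × 1.277 × 7.06 = 68.43 mg

68 mg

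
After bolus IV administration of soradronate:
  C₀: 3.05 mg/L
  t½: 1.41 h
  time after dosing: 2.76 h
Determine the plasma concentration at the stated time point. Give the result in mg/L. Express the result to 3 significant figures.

k = ln2 / t½ = 0.693147 / 1.41 = 0.4916 h⁻¹
C = C₀ · e^(−k·t) = 3.050 × e^(−0.4916 × 2.76)
  = 3.050 × 0.2575 = 0.7854 mg/L

0.785 mg/L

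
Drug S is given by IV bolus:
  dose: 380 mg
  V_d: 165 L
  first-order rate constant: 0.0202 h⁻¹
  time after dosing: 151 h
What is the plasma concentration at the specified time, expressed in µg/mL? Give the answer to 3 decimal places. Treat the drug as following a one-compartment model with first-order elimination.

0.109 µg/mL

C₀ = Dose / Vd = 380.0 / 165 = 2.303 mg/L
C = C₀ · e^(−k·t) = 2.303 × e^(−0.02020 × 151)
  = 2.303 × 0.04735 = 0.1090 mg/L
(0.1090 mg/L = 0.1090 µg/mL)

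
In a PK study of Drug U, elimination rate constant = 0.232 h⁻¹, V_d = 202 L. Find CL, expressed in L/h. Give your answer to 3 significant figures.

46.9 L/h

CL = k × Vd = 0.232 × 202 = 46.86 L/h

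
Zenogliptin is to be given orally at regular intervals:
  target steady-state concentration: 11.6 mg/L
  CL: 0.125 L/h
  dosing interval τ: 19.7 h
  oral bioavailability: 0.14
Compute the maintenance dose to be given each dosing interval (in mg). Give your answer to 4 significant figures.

At steady state, F × (Dose/τ) = Css × CL.
Dose = Css × CL × τ / F = 11.6 × 0.1250 × 19.7 / 0.14 = 204.0 mg

204.0 mg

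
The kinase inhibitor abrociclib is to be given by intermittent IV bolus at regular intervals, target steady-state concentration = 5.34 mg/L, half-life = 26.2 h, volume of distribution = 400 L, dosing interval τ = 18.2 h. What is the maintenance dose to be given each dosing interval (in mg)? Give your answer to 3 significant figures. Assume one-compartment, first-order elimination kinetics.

k = ln2 / t½ = 0.693147 / 26.2 = 0.02646 h⁻¹
CL = k × Vd = 0.02646 × 400 = 10.58 L/h
At steady state, Dose/τ = Css × CL.
Dose = Css × CL × τ = 5.34 × 10.58 × 18.2 = 1028 mg

1030 mg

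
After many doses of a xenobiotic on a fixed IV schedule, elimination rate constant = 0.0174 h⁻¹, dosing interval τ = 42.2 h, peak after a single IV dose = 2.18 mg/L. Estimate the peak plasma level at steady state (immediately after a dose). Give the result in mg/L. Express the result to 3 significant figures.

4.19 mg/L

e^(−kτ) = e^(−0.01740 × 42.2) = 0.4799
Accumulation ratio R = 1 / (1 − e^(−kτ)) = 1 / (1 − 0.4799) = 1.923
Steady-state peak = C₀ × R = 2.18 × 1.923 = 4.192 mg/L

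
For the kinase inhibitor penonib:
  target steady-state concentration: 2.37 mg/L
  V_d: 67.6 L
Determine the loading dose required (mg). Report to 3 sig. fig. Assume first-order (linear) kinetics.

160 mg

LD = Css × Vd = 2.37 × 67.6 = 160.2 mg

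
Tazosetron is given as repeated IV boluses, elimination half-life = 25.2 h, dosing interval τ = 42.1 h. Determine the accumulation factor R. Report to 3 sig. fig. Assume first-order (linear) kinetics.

1.46

k = ln2 / t½ = 0.693147 / 25.2 = 0.02751 h⁻¹
e^(−kτ) = e^(−0.02751 × 42.1) = 0.3141
Accumulation ratio R = 1 / (1 − e^(−kτ)) = 1 / (1 − 0.3141) = 1.458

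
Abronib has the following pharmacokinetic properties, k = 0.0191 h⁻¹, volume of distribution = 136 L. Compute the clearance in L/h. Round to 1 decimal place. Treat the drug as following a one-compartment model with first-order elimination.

CL = k × Vd = 0.0191 × 136 = 2.598 L/h

2.6 L/h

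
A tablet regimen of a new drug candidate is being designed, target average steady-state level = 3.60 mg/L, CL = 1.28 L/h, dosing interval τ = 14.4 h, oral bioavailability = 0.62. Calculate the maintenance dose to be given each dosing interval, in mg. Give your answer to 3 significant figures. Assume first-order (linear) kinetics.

107 mg

At steady state, F × (Dose/τ) = Css × CL.
Dose = Css × CL × τ / F = 3.60 × 1.280 × 14.4 / 0.62 = 107.0 mg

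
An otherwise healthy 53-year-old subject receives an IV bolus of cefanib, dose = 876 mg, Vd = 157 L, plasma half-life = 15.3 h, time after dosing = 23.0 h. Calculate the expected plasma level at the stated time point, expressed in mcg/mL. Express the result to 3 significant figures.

1.97 mcg/mL

C₀ = Dose / Vd = 876.0 / 157 = 5.580 mg/L
k = ln2 / t½ = 0.693147 / 15.3 = 0.04530 h⁻¹
C = C₀ · e^(−k·t) = 5.580 × e^(−0.04530 × 23.0)
  = 5.580 × 0.3528 = 1.969 mg/L
(1.969 mg/L = 1.969 mcg/mL)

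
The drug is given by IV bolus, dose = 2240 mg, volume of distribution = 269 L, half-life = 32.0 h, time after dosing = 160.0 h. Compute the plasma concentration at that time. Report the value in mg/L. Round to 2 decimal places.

C₀ = Dose / Vd = 2240 / 269 = 8.327 mg/L
k = ln2 / t½ = 0.693147 / 32.0 = 0.02166 h⁻¹
t / t½ = 160.0 / 32.0 = 5 half-lives
C = C₀ × (1/2)^5 = 8.327 × 0.03125 = 0.2602 mg/L

0.26 mg/L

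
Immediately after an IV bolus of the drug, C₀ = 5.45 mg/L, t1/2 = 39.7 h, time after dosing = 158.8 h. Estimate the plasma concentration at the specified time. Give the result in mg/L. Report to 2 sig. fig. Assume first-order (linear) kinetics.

k = ln2 / t½ = 0.693147 / 39.7 = 0.01746 h⁻¹
t / t½ = 158.8 / 39.7 = 4 half-lives
C = C₀ × (1/2)^4 = 5.450 × 0.06250 = 0.3406 mg/L

0.34 mg/L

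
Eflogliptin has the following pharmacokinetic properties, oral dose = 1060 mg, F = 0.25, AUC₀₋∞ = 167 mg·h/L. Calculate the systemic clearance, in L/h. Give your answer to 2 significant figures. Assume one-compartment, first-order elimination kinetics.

1.6 L/h

CL = F·Dose / AUC = 0.25 × 1060 / 167 = 1.587 L/h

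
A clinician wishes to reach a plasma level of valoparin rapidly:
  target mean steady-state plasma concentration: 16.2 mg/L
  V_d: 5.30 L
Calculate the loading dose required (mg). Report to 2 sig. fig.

86 mg

LD = Css × Vd = 16.2 × 5.30 = 85.86 mg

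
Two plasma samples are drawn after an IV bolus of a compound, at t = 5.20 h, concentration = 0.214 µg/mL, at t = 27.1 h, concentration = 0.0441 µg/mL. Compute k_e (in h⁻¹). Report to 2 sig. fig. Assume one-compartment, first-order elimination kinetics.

0.072 h⁻¹

k = ln(C₁/C₂) / (t₂ − t₁) = ln(0.214/0.0441) / (27.1 − 5.20)
  = 1.580 / 21.90 = 0.07215 h⁻¹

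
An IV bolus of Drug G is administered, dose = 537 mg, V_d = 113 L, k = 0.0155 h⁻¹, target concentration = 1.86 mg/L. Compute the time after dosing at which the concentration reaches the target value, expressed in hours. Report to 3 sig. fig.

60.5 h

C₀ = Dose / Vd = 537.0 / 113 = 4.752 mg/L
t = ln(C₀ / C) / k = ln(4.752 / 1.86) / 0.01550
  = ln(2.555) / 0.01550 = 0.9381 / 0.01550 = 60.52 h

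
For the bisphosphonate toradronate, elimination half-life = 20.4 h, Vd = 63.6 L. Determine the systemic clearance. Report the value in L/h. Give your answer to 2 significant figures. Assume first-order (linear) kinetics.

2.2 L/h

k = ln2 / t½ = 0.693147 / 20.4 = 0.03398 h⁻¹
CL = k × Vd = 0.03398 × 63.6 = 2.161 L/h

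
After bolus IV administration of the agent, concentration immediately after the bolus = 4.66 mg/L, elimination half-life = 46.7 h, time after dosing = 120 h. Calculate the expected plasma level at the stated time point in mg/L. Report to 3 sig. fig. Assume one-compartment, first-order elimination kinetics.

0.785 mg/L

k = ln2 / t½ = 0.693147 / 46.7 = 0.01484 h⁻¹
C = C₀ · e^(−k·t) = 4.660 × e^(−0.01484 × 120)
  = 4.660 × 0.1685 = 0.7852 mg/L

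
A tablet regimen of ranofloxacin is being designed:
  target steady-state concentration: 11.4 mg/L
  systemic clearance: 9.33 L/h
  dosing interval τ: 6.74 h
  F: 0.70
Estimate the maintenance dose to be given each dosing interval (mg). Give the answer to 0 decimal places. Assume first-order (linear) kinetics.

1024 mg

At steady state, F × (Dose/τ) = Css × CL.
Dose = Css × CL × τ / F = 11.4 × 9.330 × 6.74 / 0.70 = 1024 mg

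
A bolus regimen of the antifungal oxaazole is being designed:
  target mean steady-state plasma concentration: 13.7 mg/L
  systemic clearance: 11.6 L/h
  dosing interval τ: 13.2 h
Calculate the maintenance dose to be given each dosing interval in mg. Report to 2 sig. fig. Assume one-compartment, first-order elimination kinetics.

2100 mg

At steady state, Dose/τ = Css × CL.
Dose = Css × CL × τ = 13.7 × 11.60 × 13.2 = 2098 mg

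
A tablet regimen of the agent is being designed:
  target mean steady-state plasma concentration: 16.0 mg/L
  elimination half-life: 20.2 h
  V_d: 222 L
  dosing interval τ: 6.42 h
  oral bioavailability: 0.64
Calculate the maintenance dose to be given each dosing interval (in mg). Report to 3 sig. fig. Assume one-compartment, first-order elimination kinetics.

k = ln2 / t½ = 0.693147 / 20.2 = 0.03431 h⁻¹
CL = k × Vd = 0.03431 × 222 = 7.617 L/h
At steady state, F × (Dose/τ) = Css × CL.
Dose = Css × CL × τ / F = 16.0 × 7.617 × 6.42 / 0.64 = 1223 mg

1220 mg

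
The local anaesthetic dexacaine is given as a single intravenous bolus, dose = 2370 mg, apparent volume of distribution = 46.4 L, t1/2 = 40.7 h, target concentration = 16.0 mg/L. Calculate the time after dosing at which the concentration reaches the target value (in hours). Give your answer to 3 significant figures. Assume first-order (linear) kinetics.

68.2 h

C₀ = Dose / Vd = 2370 / 46.4 = 51.08 mg/L
k = ln2 / t½ = 0.693147 / 40.7 = 0.01703 h⁻¹
t = ln(C₀ / C) / k = ln(51.08 / 16.0) / 0.01703
  = ln(3.193) / 0.01703 = 1.161 / 0.01703 = 68.17 h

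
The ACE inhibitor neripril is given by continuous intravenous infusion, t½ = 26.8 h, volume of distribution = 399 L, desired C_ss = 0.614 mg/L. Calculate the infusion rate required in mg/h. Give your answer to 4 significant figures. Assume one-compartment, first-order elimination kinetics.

6.336 mg/h

k = ln2 / t½ = 0.693147 / 26.8 = 0.02586 h⁻¹
CL = k × Vd = 0.02586 × 399 = 10.32 L/h
At steady state, infusion rate R₀ = Css × CL = 0.614 × 10.32 = 6.336 mg/h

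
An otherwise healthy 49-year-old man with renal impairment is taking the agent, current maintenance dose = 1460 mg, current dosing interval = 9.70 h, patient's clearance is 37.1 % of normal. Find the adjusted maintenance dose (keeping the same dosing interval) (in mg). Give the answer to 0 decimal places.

To keep the same average steady-state level, dosing rate must scale with clearance.
CL ratio = 37.1 / 100 = 0.3710
New dose (same interval) = 1460 × 0.3710 = 541.7 mg

542 mg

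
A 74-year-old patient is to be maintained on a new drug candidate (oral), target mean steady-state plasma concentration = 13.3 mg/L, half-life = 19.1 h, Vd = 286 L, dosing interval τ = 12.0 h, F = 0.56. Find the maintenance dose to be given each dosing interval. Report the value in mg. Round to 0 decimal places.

2958 mg

k = ln2 / t½ = 0.693147 / 19.1 = 0.03629 h⁻¹
CL = k × Vd = 0.03629 × 286 = 10.38 L/h
At steady state, F × (Dose/τ) = Css × CL.
Dose = Css × CL × τ / F = 13.3 × 10.38 × 12.0 / 0.56 = 2958 mg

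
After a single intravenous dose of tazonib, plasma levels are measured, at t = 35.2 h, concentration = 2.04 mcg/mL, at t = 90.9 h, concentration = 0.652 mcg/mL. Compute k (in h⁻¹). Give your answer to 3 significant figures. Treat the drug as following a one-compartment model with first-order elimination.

k = ln(C₁/C₂) / (t₂ − t₁) = ln(2.04/0.652) / (90.9 − 35.2)
  = 1.141 / 55.70 = 0.02048 h⁻¹

0.0205 h⁻¹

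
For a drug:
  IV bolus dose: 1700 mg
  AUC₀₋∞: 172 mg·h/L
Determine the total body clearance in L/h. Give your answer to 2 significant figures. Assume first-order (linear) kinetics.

CL = Dose / AUC = 1700 / 172 = 9.884 L/h

9.9 L/h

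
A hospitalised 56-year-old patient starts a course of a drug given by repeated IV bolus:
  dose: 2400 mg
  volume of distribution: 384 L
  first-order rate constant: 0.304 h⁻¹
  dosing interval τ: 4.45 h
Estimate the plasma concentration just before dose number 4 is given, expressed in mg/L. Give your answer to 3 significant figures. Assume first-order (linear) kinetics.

C₀ per dose = Dose / Vd = 2400 / 384 = 6.250 mg/L
Fraction remaining after one interval: r = e^(−kτ) = e^(−0.3040 × 4.45) = 0.2585
Before dose 4, 3 doses have been given (aged 1τ, 2τ, 3τ).
C_trough = C₀ × (r + r² + … + r^3) = C₀ × r(1−r^3)/(1−r)
        = 6.250 × 0.2585 × (1 − 0.01727) / (1 − 0.2585) = 2.141 mg/L

2.14 mg/L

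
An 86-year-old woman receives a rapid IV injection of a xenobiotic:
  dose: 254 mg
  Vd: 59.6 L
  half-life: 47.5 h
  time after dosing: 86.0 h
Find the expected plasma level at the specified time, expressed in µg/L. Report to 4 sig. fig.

C₀ = Dose / Vd = 254.0 / 59.6 = 4.262 mg/L
k = ln2 / t½ = 0.693147 / 47.5 = 0.01459 h⁻¹
C = C₀ · e^(−k·t) = 4.262 × e^(−0.01459 × 86.0)
  = 4.262 × 0.2851 = 1.215 mg/L
Convert: 1.215 mg/L × 1000 = 1215 µg/L

1215 µg/L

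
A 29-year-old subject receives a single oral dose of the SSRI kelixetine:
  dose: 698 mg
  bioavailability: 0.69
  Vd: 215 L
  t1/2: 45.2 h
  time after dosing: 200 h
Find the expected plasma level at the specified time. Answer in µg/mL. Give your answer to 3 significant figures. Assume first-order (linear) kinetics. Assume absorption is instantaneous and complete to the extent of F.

0.104 µg/mL

Amount reaching circulation = F × Dose = 0.69 × 698.0 = 481.6 mg
C₀ = F·Dose / Vd = 481.6 / 215 = 2.240 mg/L
k = ln2 / t½ = 0.693147 / 45.2 = 0.01534 h⁻¹
C = C₀ · e^(−k·t) = 2.240 × e^(−0.01534 × 200)
  = 2.240 × 0.04651 = 0.1042 mg/L
(0.1042 mg/L = 0.1042 µg/mL)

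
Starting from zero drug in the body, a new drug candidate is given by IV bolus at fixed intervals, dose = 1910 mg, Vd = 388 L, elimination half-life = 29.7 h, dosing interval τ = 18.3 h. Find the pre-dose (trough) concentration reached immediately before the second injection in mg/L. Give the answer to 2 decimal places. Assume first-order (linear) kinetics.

3.21 mg/L

C₀ per dose = Dose / Vd = 1910 / 388 = 4.923 mg/L
k = ln2 / t½ = 0.693147 / 29.7 = 0.02334 h⁻¹
Fraction remaining after one interval: r = e^(−kτ) = e^(−0.02334 × 18.3) = 0.6524
Before dose 2, 1 dose has been given (aged 1τ).
C_trough = C₀ × r = 4.923 × 0.6524 = 3.212 mg/L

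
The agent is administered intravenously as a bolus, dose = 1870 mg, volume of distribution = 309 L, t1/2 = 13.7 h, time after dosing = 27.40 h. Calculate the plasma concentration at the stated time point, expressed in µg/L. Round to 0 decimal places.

1513 µg/L

C₀ = Dose / Vd = 1870 / 309 = 6.052 mg/L
k = ln2 / t½ = 0.693147 / 13.7 = 0.05059 h⁻¹
t / t½ = 27.40 / 13.7 = 2 half-lives
C = C₀ × (1/2)^2 = 6.052 × 0.2500 = 1.513 mg/L
Convert: 1.513 mg/L × 1000 = 1513 µg/L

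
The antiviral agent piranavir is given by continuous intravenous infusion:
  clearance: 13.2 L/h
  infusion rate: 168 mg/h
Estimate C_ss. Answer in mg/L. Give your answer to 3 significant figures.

12.7 mg/L

At steady state Css = R₀ / CL = 168 / 13.20 = 12.73 mg/L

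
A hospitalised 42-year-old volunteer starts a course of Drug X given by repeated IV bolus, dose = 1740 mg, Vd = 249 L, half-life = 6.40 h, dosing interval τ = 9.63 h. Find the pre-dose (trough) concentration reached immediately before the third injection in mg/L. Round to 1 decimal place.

3.3 mg/L

C₀ per dose = Dose / Vd = 1740 / 249 = 6.988 mg/L
k = ln2 / t½ = 0.693147 / 6.40 = 0.1083 h⁻¹
Fraction remaining after one interval: r = e^(−kτ) = e^(−0.1083 × 9.63) = 0.3524
Before dose 3, 2 doses have been given (aged 1τ, 2τ).
C_trough = C₀ × (r + r²) = 6.988 × (0.3524 + 0.1242) = 3.330 mg/L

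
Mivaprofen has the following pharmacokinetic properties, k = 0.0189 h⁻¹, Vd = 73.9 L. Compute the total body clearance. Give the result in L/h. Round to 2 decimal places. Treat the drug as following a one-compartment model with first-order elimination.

CL = k × Vd = 0.0189 × 73.9 = 1.397 L/h

1.40 L/h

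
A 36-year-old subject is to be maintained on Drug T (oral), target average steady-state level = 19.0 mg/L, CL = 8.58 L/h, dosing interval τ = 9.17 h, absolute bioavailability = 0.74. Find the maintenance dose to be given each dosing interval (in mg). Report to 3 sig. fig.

At steady state, F × (Dose/τ) = Css × CL.
Dose = Css × CL × τ / F = 19.0 × 8.580 × 9.17 / 0.74 = 2020 mg

2020 mg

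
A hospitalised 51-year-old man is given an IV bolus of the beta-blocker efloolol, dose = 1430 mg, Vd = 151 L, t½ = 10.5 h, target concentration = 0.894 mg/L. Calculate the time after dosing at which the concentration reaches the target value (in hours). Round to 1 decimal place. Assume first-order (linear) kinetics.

C₀ = Dose / Vd = 1430 / 151 = 9.470 mg/L
k = ln2 / t½ = 0.693147 / 10.5 = 0.06601 h⁻¹
t = ln(C₀ / C) / k = ln(9.470 / 0.894) / 0.06601
  = ln(10.59) / 0.06601 = 2.360 / 0.06601 = 35.75 h

35.8 h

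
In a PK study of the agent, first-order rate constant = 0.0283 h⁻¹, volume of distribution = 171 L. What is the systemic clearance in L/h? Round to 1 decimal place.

CL = k × Vd = 0.0283 × 171 = 4.839 L/h

4.8 L/h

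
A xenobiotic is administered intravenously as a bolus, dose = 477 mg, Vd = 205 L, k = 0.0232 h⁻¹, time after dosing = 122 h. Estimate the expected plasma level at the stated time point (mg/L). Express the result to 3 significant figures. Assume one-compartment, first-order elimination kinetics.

0.137 mg/L

C₀ = Dose / Vd = 477.0 / 205 = 2.327 mg/L
C = C₀ · e^(−k·t) = 2.327 × e^(−0.02320 × 122)
  = 2.327 × 0.05899 = 0.1373 mg/L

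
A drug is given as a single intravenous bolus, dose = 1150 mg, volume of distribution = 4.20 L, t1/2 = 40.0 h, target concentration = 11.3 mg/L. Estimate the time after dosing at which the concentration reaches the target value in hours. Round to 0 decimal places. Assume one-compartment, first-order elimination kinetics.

184 h

C₀ = Dose / Vd = 1150 / 4.20 = 273.8 mg/L
k = ln2 / t½ = 0.693147 / 40.0 = 0.01733 h⁻¹
t = ln(C₀ / C) / k = ln(273.8 / 11.3) / 0.01733
  = ln(24.23) / 0.01733 = 3.188 / 0.01733 = 184.0 h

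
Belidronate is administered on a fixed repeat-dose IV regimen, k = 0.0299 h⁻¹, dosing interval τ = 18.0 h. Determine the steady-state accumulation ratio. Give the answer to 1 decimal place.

2.4

e^(−kτ) = e^(−0.02990 × 18.0) = 0.5838
Accumulation ratio R = 1 / (1 − e^(−kτ)) = 1 / (1 − 0.5838) = 2.403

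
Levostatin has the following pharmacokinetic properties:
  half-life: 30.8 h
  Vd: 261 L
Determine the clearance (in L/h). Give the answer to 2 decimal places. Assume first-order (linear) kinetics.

5.87 L/h

k = ln2 / t½ = 0.693147 / 30.8 = 0.02250 h⁻¹
CL = k × Vd = 0.02250 × 261 = 5.873 L/h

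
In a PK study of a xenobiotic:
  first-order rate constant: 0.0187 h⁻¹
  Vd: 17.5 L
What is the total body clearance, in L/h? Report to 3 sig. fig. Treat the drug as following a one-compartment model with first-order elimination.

CL = k × Vd = 0.0187 × 17.5 = 0.3273 L/h

0.327 L/h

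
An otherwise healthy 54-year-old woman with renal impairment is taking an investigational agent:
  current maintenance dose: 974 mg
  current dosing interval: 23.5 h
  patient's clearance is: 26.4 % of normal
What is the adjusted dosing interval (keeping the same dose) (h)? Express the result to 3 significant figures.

89.0 h

To keep the same average steady-state level, dosing rate must scale with clearance.
CL ratio = 26.4 / 100 = 0.2640
New interval (same dose) = 23.5 / 0.2640 = 89.02 h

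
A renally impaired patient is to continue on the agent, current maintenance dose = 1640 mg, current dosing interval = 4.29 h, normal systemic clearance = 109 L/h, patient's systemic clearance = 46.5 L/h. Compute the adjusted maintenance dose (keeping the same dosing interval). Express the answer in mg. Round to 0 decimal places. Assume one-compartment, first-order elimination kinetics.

700 mg

To keep the same average steady-state level, dosing rate must scale with clearance.
CL ratio = 46.5 / 109 = 0.4266
New dose (same interval) = 1640 × 0.4266 = 699.6 mg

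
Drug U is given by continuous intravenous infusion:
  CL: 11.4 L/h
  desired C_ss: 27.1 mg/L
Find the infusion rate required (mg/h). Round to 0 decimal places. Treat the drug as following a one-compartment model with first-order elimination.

309 mg/h

At steady state, infusion rate R₀ = Css × CL = 27.1 × 11.40 = 308.9 mg/h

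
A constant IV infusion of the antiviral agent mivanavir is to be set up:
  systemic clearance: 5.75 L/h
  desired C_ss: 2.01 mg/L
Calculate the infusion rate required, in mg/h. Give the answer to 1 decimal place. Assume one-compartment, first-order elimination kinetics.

At steady state, infusion rate R₀ = Css × CL = 2.01 × 5.750 = 11.56 mg/h

11.6 mg/h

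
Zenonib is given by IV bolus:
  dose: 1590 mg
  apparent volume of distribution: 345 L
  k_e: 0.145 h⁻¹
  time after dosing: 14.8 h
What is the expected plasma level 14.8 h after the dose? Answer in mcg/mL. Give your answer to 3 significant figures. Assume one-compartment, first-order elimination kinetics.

C₀ = Dose / Vd = 1590 / 345 = 4.609 mg/L
C = C₀ · e^(−k·t) = 4.609 × e^(−0.1450 × 14.8)
  = 4.609 × 0.1170 = 0.5393 mg/L
(0.5393 mg/L = 0.5393 mcg/mL)

0.539 mcg/mL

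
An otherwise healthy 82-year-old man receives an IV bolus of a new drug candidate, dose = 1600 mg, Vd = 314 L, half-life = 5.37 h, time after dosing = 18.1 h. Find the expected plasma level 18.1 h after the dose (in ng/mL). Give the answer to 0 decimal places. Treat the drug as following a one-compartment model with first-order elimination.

493 ng/mL

C₀ = Dose / Vd = 1600 / 314 = 5.096 mg/L
k = ln2 / t½ = 0.693147 / 5.37 = 0.1291 h⁻¹
C = C₀ · e^(−k·t) = 5.096 × e^(−0.1291 × 18.1)
  = 5.096 × 0.09665 = 0.4925 mg/L
Convert: 0.4925 mg/L × 1000 = 492.5 ng/mL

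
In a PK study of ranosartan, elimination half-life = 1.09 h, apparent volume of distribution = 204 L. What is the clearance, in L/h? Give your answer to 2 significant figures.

k = ln2 / t½ = 0.693147 / 1.09 = 0.6359 h⁻¹
CL = k × Vd = 0.6359 × 204 = 129.7 L/h

130 L/h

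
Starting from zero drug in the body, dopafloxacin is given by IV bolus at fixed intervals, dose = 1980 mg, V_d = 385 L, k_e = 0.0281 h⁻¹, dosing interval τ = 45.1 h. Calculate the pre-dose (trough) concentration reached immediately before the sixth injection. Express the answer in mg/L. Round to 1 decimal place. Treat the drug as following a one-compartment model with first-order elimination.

2.0 mg/L

C₀ per dose = Dose / Vd = 1980 / 385 = 5.143 mg/L
Fraction remaining after one interval: r = e^(−kτ) = e^(−0.02810 × 45.1) = 0.2816
Before dose 6, 5 doses have been given (aged 1τ, 2τ, 3τ, 4τ, 5τ).
C_trough = C₀ × (r + r² + … + r^5) = C₀ × r(1−r^5)/(1−r)
        = 5.143 × 0.2816 × (1 − 0.001771) / (1 − 0.2816) = 2.012 mg/L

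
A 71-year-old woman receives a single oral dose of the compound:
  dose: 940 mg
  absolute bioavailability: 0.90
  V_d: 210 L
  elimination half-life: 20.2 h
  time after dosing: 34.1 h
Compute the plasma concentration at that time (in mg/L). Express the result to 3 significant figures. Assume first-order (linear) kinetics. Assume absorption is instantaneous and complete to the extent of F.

1.25 mg/L

Amount reaching circulation = F × Dose = 0.90 × 940.0 = 846.0 mg
C₀ = F·Dose / Vd = 846.0 / 210 = 4.029 mg/L
k = ln2 / t½ = 0.693147 / 20.2 = 0.03431 h⁻¹
C = C₀ · e^(−k·t) = 4.029 × e^(−0.03431 × 34.1)
  = 4.029 × 0.3104 = 1.251 mg/L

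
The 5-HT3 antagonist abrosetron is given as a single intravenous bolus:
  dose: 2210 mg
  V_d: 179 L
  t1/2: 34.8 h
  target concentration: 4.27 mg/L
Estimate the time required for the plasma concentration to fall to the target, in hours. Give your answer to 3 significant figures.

53.3 h

C₀ = Dose / Vd = 2210 / 179 = 12.35 mg/L
k = ln2 / t½ = 0.693147 / 34.8 = 0.01992 h⁻¹
t = ln(C₀ / C) / k = ln(12.35 / 4.27) / 0.01992
  = ln(2.892) / 0.01992 = 1.062 / 0.01992 = 53.31 h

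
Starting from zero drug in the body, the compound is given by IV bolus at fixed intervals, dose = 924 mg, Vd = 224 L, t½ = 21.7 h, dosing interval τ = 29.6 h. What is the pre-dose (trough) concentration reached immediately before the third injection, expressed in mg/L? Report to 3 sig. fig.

C₀ per dose = Dose / Vd = 924 / 224 = 4.125 mg/L
k = ln2 / t½ = 0.693147 / 21.7 = 0.03194 h⁻¹
Fraction remaining after one interval: r = e^(−kτ) = e^(−0.03194 × 29.6) = 0.3885
Before dose 3, 2 doses have been given (aged 1τ, 2τ).
C_trough = C₀ × (r + r²) = 4.125 × (0.3885 + 0.1509) = 2.225 mg/L

2.23 mg/L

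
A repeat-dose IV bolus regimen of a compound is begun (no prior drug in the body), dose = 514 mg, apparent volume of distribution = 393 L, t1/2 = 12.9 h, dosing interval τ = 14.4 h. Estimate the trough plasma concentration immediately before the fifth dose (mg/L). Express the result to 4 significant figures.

C₀ per dose = Dose / Vd = 514 / 393 = 1.308 mg/L
k = ln2 / t½ = 0.693147 / 12.9 = 0.05373 h⁻¹
Fraction remaining after one interval: r = e^(−kτ) = e^(−0.05373 × 14.4) = 0.4613
Before dose 5, 4 doses have been given (aged 1τ, 2τ, 3τ, 4τ).
C_trough = C₀ × (r + r² + … + r^4) = C₀ × r(1−r^4)/(1−r)
        = 1.308 × 0.4613 × (1 − 0.04528) / (1 − 0.4613) = 1.069 mg/L

1.069 mg/L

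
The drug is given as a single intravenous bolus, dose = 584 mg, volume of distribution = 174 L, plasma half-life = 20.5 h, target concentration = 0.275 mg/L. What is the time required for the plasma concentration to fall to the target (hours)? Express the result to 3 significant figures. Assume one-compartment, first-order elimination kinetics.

C₀ = Dose / Vd = 584.0 / 174 = 3.356 mg/L
k = ln2 / t½ = 0.693147 / 20.5 = 0.03381 h⁻¹
t = ln(C₀ / C) / k = ln(3.356 / 0.275) / 0.03381
  = ln(12.20) / 0.03381 = 2.501 / 0.03381 = 73.97 h

74.0 h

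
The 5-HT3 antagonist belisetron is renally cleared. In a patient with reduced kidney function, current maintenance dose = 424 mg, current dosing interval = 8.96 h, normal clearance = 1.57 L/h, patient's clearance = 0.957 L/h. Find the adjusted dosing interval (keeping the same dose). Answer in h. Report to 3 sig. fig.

14.7 h

To keep the same average steady-state level, dosing rate must scale with clearance.
CL ratio = 0.957 / 1.57 = 0.6096
New interval (same dose) = 8.96 / 0.6096 = 14.70 h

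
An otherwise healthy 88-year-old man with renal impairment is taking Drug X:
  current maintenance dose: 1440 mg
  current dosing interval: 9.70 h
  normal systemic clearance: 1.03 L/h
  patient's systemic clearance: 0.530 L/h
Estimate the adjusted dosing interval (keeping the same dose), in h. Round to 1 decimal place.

18.9 h

To keep the same average steady-state level, dosing rate must scale with clearance.
CL ratio = 0.530 / 1.03 = 0.5146
New interval (same dose) = 9.70 / 0.5146 = 18.85 h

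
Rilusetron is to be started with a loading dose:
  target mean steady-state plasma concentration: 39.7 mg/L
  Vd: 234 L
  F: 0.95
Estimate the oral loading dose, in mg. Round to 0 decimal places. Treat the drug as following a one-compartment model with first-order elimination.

LD = Css × Vd / F = 39.7 × 234 / 0.95 = 9779 mg

9779 mg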